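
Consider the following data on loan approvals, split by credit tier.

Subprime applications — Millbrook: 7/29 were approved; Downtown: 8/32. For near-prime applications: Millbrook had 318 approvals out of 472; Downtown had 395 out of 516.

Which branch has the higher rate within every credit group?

Subprime: Millbrook 7/29 = 24.1%, Downtown 8/32 = 25.0% → Downtown
Near-prime: Millbrook 318/472 = 67.4%, Downtown 395/516 = 76.6% → Downtown
Downtown has the higher rate in both groups.

Downtown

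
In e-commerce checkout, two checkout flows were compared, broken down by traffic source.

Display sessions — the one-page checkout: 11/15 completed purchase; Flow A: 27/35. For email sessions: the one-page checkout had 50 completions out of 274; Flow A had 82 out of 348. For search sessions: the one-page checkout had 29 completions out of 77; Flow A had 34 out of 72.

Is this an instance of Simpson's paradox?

Display: the one-page checkout 11/15 = 73.3%, Flow A 27/35 = 77.1% → Flow A
Email: the one-page checkout 50/274 = 18.2%, Flow A 82/348 = 23.6% → Flow A
Search: the one-page checkout 29/77 = 37.7%, Flow A 34/72 = 47.2% → Flow A
Overall: the one-page checkout 90/366 = 24.6%, Flow A 143/455 = 31.4% → Flow A
Flow A wins overall and in every traffic group — no reversal.

No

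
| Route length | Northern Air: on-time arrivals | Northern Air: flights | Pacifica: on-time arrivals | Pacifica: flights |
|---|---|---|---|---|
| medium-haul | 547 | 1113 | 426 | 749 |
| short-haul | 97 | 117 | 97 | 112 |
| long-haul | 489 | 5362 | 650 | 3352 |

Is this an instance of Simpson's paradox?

Medium-haul: Northern Air 547/1113 = 49.1%, Pacifica 426/749 = 56.9% → Pacifica
Short-haul: Northern Air 97/117 = 82.9%, Pacifica 97/112 = 86.6% → Pacifica
Long-haul: Northern Air 489/5362 = 9.1%, Pacifica 650/3352 = 19.4% → Pacifica
Overall: Northern Air 1133/6592 = 17.2%, Pacifica 1173/4213 = 27.8% → Pacifica
Pacifica wins overall and in every route group — no reversal.

No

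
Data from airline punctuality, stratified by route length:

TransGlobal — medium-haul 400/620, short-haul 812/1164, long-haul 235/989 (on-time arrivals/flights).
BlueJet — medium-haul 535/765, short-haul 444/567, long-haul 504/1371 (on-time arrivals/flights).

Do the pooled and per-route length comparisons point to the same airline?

Medium-haul: TransGlobal 400/620 = 64.5%, BlueJet 535/765 = 69.9% → BlueJet
Short-haul: TransGlobal 812/1164 = 69.8%, BlueJet 444/567 = 78.3% → BlueJet
Long-haul: TransGlobal 235/989 = 23.8%, BlueJet 504/1371 = 36.8% → BlueJet
Overall: TransGlobal 1447/2773 = 52.2%, BlueJet 1483/2703 = 54.9% → BlueJet
BlueJet wins overall and in every route group — no reversal.

Yes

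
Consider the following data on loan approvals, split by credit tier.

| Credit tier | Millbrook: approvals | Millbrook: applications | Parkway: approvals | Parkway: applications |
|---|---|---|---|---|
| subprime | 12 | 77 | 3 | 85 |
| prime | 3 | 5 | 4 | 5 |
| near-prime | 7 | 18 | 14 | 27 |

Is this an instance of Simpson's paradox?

Subprime: Millbrook 12/77 = 15.6%, Parkway 3/85 = 3.5% → Millbrook
Prime: Millbrook 3/5 = 60.0%, Parkway 4/5 = 80.0% → Parkway
Near-prime: Millbrook 7/18 = 38.9%, Parkway 14/27 = 51.9% → Parkway
Overall: Millbrook 22/100 = 22.0%, Parkway 21/117 = 17.9% → Millbrook
Neither sweeps: Millbrook wins 1 of 3 groups, Parkway wins 2. Millbrook wins overall but not every group — no Simpson reversal.

No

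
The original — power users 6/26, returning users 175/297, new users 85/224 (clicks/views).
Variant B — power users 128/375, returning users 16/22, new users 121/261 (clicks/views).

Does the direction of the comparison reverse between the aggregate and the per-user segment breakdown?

Yes

Power users: the original 6/26 = 23.1%, Variant B 128/375 = 34.1% → Variant B
Returning users: the original 175/297 = 58.9%, Variant B 16/22 = 72.7% → Variant B
New users: the original 85/224 = 37.9%, Variant B 121/261 = 46.4% → Variant B
Overall: the original 266/547 = 48.6%, Variant B 265/658 = 40.3% → the original
Variant B wins each user group but the original wins overall — the comparison reverses. Variant B's views skew toward power users, which has a lower base rate.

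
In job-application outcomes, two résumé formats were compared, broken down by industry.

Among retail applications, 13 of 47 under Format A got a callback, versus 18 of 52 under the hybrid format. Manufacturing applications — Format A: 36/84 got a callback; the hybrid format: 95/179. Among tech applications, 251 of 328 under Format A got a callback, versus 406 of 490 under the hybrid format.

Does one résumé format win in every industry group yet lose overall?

Retail: Format A 13/47 = 27.7%, the hybrid format 18/52 = 34.6% → the hybrid format
Manufacturing: Format A 36/84 = 42.9%, the hybrid format 95/179 = 53.1% → the hybrid format
Tech: Format A 251/328 = 76.5%, the hybrid format 406/490 = 82.9% → the hybrid format
Overall: Format A 300/459 = 65.4%, the hybrid format 519/721 = 72.0% → the hybrid format
The hybrid format wins overall and in every industry group — no reversal.

No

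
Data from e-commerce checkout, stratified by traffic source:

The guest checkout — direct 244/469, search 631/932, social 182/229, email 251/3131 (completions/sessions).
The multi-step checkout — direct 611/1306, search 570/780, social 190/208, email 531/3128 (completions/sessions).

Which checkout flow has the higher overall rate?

Direct: the guest checkout 244/469 = 52.0%, the multi-step checkout 611/1306 = 46.8% → the guest checkout
Search: the guest checkout 631/932 = 67.7%, the multi-step checkout 570/780 = 73.1% → the multi-step checkout
Social: the guest checkout 182/229 = 79.5%, the multi-step checkout 190/208 = 91.3% → the multi-step checkout
Email: the guest checkout 251/3131 = 8.0%, the multi-step checkout 531/3128 = 17.0% → the multi-step checkout
Overall: the guest checkout 1308/4761 = 27.5%, the multi-step checkout 1902/5422 = 35.1% → the multi-step checkout
(Neither sweeps every traffic group, but the multi-step checkout has the higher pooled rate.)

the multi-step checkout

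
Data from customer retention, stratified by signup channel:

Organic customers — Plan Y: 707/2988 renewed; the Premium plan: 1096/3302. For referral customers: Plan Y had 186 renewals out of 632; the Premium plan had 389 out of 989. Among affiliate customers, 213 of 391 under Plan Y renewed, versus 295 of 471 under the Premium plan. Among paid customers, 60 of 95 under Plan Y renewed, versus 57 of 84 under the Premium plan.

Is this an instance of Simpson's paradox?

No

Organic: Plan Y 707/2988 = 23.7%, the Premium plan 1096/3302 = 33.2% → the Premium plan
Referral: Plan Y 186/632 = 29.4%, the Premium plan 389/989 = 39.3% → the Premium plan
Affiliate: Plan Y 213/391 = 54.5%, the Premium plan 295/471 = 62.6% → the Premium plan
Paid: Plan Y 60/95 = 63.2%, the Premium plan 57/84 = 67.9% → the Premium plan
Overall: Plan Y 1166/4106 = 28.4%, the Premium plan 1837/4846 = 37.9% → the Premium plan
The Premium plan wins overall and in every signup group — no reversal.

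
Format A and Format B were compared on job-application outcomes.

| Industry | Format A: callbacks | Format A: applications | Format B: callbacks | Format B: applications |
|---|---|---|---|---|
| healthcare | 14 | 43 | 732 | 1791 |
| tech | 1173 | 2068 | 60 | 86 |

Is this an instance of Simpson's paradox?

Healthcare: Format A 14/43 = 32.6%, Format B 732/1791 = 40.9% → Format B
Tech: Format A 1173/2068 = 56.7%, Format B 60/86 = 69.8% → Format B
Overall: Format A 1187/2111 = 56.2%, Format B 792/1877 = 42.2% → Format A
Format B wins each industry group but Format A wins overall — the comparison reverses. Format B's applications skew toward healthcare, which has a lower base rate.

Yes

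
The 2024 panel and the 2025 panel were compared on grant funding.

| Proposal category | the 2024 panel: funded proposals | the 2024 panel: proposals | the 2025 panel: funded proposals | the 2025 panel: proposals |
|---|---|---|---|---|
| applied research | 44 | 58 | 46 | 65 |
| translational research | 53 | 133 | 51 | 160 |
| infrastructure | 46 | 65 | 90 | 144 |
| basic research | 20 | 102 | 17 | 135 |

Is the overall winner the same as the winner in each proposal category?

Yes

Applied research: the 2024 panel 44/58 = 75.9%, the 2025 panel 46/65 = 70.8% → the 2024 panel
Translational research: the 2024 panel 53/133 = 39.8%, the 2025 panel 51/160 = 31.9% → the 2024 panel
Infrastructure: the 2024 panel 46/65 = 70.8%, the 2025 panel 90/144 = 62.5% → the 2024 panel
Basic research: the 2024 panel 20/102 = 19.6%, the 2025 panel 17/135 = 12.6% → the 2024 panel
Overall: the 2024 panel 163/358 = 45.5%, the 2025 panel 204/504 = 40.5% → the 2024 panel
The 2024 panel wins overall and in every proposal group — no reversal.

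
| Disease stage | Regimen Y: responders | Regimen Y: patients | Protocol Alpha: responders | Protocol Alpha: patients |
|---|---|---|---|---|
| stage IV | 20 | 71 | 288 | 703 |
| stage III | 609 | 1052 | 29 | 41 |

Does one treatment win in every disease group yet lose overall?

Stage IV: Regimen Y 20/71 = 28.2%, Protocol Alpha 288/703 = 41.0% → Protocol Alpha
Stage III: Regimen Y 609/1052 = 57.9%, Protocol Alpha 29/41 = 70.7% → Protocol Alpha
Overall: Regimen Y 629/1123 = 56.0%, Protocol Alpha 317/744 = 42.6% → Regimen Y
Protocol Alpha wins each disease group but Regimen Y wins overall — the comparison reverses. Protocol Alpha's patients skew toward stage IV, which has a lower base rate.

Yes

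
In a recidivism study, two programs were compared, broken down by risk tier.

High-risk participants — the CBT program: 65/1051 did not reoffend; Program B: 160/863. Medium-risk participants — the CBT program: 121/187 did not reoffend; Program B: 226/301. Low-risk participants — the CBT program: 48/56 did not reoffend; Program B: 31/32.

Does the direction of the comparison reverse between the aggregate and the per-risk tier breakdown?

No

High-risk: the CBT program 65/1051 = 6.2%, Program B 160/863 = 18.5% → Program B
Medium-risk: the CBT program 121/187 = 64.7%, Program B 226/301 = 75.1% → Program B
Low-risk: the CBT program 48/56 = 85.7%, Program B 31/32 = 96.9% → Program B
Overall: the CBT program 234/1294 = 18.1%, Program B 417/1196 = 34.9% → Program B
Program B wins overall and in every risk group — no reversal.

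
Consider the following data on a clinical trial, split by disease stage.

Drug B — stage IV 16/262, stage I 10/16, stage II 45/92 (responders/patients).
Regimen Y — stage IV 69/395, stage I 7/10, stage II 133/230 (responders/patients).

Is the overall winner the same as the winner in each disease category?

Stage IV: Drug B 16/262 = 6.1%, Regimen Y 69/395 = 17.5% → Regimen Y
Stage I: Drug B 10/16 = 62.5%, Regimen Y 7/10 = 70.0% → Regimen Y
Stage II: Drug B 45/92 = 48.9%, Regimen Y 133/230 = 57.8% → Regimen Y
Overall: Drug B 71/370 = 19.2%, Regimen Y 209/635 = 32.9% → Regimen Y
Regimen Y wins overall and in every disease group — no reversal.

Yes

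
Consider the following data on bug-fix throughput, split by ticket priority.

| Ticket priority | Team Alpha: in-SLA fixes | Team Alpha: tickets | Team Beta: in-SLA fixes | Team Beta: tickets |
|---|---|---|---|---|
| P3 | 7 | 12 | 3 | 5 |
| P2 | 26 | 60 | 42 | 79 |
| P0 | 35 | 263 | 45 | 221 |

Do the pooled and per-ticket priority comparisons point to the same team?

P3: Team Alpha 7/12 = 58.3%, Team Beta 3/5 = 60.0% → Team Beta
P2: Team Alpha 26/60 = 43.3%, Team Beta 42/79 = 53.2% → Team Beta
P0: Team Alpha 35/263 = 13.3%, Team Beta 45/221 = 20.4% → Team Beta
Overall: Team Alpha 68/335 = 20.3%, Team Beta 90/305 = 29.5% → Team Beta
Team Beta wins overall and in every ticket group — no reversal.

Yes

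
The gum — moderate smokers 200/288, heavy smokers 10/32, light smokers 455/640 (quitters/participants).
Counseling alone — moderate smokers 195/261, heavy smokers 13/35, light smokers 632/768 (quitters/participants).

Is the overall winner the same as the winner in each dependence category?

Moderate smokers: the gum 200/288 = 69.4%, counseling alone 195/261 = 74.7% → counseling alone
Heavy smokers: the gum 10/32 = 31.2%, counseling alone 13/35 = 37.1% → counseling alone
Light smokers: the gum 455/640 = 71.1%, counseling alone 632/768 = 82.3% → counseling alone
Overall: the gum 665/960 = 69.3%, counseling alone 840/1064 = 78.9% → counseling alone
Counseling alone wins overall and in every dependence group — no reversal.

Yes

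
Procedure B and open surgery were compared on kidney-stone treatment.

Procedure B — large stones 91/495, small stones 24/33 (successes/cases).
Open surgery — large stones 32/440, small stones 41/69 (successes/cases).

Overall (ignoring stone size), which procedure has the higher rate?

Procedure B

Large stones: Procedure B 91/495 = 18.4%, open surgery 32/440 = 7.3% → Procedure B
Small stones: Procedure B 24/33 = 72.7%, open surgery 41/69 = 59.4% → Procedure B
Overall: Procedure B 115/528 = 21.8%, open surgery 73/509 = 14.3% → Procedure B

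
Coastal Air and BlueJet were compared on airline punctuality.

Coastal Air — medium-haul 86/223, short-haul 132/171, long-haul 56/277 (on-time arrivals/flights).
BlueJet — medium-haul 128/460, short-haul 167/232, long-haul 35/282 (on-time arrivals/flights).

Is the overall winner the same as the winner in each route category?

Yes

Medium-haul: Coastal Air 86/223 = 38.6%, BlueJet 128/460 = 27.8% → Coastal Air
Short-haul: Coastal Air 132/171 = 77.2%, BlueJet 167/232 = 72.0% → Coastal Air
Long-haul: Coastal Air 56/277 = 20.2%, BlueJet 35/282 = 12.4% → Coastal Air
Overall: Coastal Air 274/671 = 40.8%, BlueJet 330/974 = 33.9% → Coastal Air
Coastal Air wins overall and in every route group — no reversal.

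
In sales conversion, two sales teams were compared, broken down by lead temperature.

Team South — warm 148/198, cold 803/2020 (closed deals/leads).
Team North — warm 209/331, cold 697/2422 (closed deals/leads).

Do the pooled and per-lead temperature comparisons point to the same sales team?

Warm: Team South 148/198 = 74.7%, Team North 209/331 = 63.1% → Team South
Cold: Team South 803/2020 = 39.8%, Team North 697/2422 = 28.8% → Team South
Overall: Team South 951/2218 = 42.9%, Team North 906/2753 = 32.9% → Team South
Team South wins overall and in every lead group — no reversal.

Yes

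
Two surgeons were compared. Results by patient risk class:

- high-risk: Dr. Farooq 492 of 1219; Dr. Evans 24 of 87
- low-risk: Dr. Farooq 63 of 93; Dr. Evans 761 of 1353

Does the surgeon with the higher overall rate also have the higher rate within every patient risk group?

High-risk: Dr. Farooq 492/1219 = 40.4%, Dr. Evans 24/87 = 27.6% → Dr. Farooq
Low-risk: Dr. Farooq 63/93 = 67.7%, Dr. Evans 761/1353 = 56.2% → Dr. Farooq
Overall: Dr. Farooq 555/1312 = 42.3%, Dr. Evans 785/1440 = 54.5% → Dr. Evans
Dr. Farooq wins each patient risk group but Dr. Evans wins overall — the comparison reverses. Dr. Farooq's operations skew toward high-risk, which has a lower base rate.

No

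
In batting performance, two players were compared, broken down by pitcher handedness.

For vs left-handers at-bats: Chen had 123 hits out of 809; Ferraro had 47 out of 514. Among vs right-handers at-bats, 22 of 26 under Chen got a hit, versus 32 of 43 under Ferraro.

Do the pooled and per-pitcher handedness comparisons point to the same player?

Vs left-handers: Chen 123/809 = 15.2%, Ferraro 47/514 = 9.1% → Chen
Vs right-handers: Chen 22/26 = 84.6%, Ferraro 32/43 = 74.4% → Chen
Overall: Chen 145/835 = 17.4%, Ferraro 79/557 = 14.2% → Chen
Chen wins overall and in every pitcher group — no reversal.

Yes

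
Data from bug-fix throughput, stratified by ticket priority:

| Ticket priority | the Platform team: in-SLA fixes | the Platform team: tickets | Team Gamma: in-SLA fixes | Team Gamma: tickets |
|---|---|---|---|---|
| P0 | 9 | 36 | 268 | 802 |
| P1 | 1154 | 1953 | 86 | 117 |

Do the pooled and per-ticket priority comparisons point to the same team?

P0: the Platform team 9/36 = 25.0%, Team Gamma 268/802 = 33.4% → Team Gamma
P1: the Platform team 1154/1953 = 59.1%, Team Gamma 86/117 = 73.5% → Team Gamma
Overall: the Platform team 1163/1989 = 58.5%, Team Gamma 354/919 = 38.5% → the Platform team
Team Gamma wins each ticket group but the Platform team wins overall — the comparison reverses. Team Gamma's tickets skew toward P0, which has a lower base rate.

No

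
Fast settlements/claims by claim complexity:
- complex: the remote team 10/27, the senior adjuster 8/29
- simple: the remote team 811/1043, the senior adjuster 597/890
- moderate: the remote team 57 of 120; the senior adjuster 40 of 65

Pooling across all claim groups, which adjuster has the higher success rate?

the remote team

Complex: the remote team 10/27 = 37.0%, the senior adjuster 8/29 = 27.6% → the remote team
Simple: the remote team 811/1043 = 77.8%, the senior adjuster 597/890 = 67.1% → the remote team
Moderate: the remote team 57/120 = 47.5%, the senior adjuster 40/65 = 61.5% → the senior adjuster
Overall: the remote team 878/1190 = 73.8%, the senior adjuster 645/984 = 65.5% → the remote team
(Neither sweeps every claim group, but the remote team has the higher pooled rate.)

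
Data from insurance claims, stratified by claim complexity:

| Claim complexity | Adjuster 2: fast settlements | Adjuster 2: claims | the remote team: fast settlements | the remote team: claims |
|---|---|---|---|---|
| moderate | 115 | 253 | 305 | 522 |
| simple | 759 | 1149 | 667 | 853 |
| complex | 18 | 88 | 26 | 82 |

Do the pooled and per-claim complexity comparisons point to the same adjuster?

Yes

Moderate: Adjuster 2 115/253 = 45.5%, the remote team 305/522 = 58.4% → the remote team
Simple: Adjuster 2 759/1149 = 66.1%, the remote team 667/853 = 78.2% → the remote team
Complex: Adjuster 2 18/88 = 20.5%, the remote team 26/82 = 31.7% → the remote team
Overall: Adjuster 2 892/1490 = 59.9%, the remote team 998/1457 = 68.5% → the remote team
The remote team wins overall and in every claim group — no reversal.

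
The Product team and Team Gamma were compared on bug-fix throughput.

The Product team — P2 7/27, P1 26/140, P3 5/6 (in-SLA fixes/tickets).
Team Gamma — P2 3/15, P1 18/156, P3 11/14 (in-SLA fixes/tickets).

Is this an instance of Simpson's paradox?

P2: the Product team 7/27 = 25.9%, Team Gamma 3/15 = 20.0% → the Product team
P1: the Product team 26/140 = 18.6%, Team Gamma 18/156 = 11.5% → the Product team
P3: the Product team 5/6 = 83.3%, Team Gamma 11/14 = 78.6% → the Product team
Overall: the Product team 38/173 = 22.0%, Team Gamma 32/185 = 17.3% → the Product team
The Product team wins overall and in every ticket group — no reversal.

No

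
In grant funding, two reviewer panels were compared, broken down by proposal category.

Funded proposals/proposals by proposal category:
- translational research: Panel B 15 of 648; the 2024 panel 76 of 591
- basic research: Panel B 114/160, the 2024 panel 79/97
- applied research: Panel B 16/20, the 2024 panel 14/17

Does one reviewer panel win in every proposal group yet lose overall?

Translational research: Panel B 15/648 = 2.3%, the 2024 panel 76/591 = 12.9% → the 2024 panel
Basic research: Panel B 114/160 = 71.2%, the 2024 panel 79/97 = 81.4% → the 2024 panel
Applied research: Panel B 16/20 = 80.0%, the 2024 panel 14/17 = 82.4% → the 2024 panel
Overall: Panel B 145/828 = 17.5%, the 2024 panel 169/705 = 24.0% → the 2024 panel
The 2024 panel wins overall and in every proposal group — no reversal.

No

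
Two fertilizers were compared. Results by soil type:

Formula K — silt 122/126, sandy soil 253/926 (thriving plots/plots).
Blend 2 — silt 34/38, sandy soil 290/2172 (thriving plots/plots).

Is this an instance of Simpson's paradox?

Silt: Formula K 122/126 = 96.8%, Blend 2 34/38 = 89.5% → Formula K
Sandy soil: Formula K 253/926 = 27.3%, Blend 2 290/2172 = 13.4% → Formula K
Overall: Formula K 375/1052 = 35.6%, Blend 2 324/2210 = 14.7% → Formula K
Formula K wins overall and in every soil group — no reversal.

No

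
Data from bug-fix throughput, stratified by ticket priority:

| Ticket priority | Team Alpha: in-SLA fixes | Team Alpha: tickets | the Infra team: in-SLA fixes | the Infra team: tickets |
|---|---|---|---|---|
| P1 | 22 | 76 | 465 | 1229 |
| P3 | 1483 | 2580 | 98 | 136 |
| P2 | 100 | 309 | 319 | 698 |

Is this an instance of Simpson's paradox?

Yes

P1: Team Alpha 22/76 = 28.9%, the Infra team 465/1229 = 37.8% → the Infra team
P3: Team Alpha 1483/2580 = 57.5%, the Infra team 98/136 = 72.1% → the Infra team
P2: Team Alpha 100/309 = 32.4%, the Infra team 319/698 = 45.7% → the Infra team
Overall: Team Alpha 1605/2965 = 54.1%, the Infra team 882/2063 = 42.8% → Team Alpha
The Infra team wins each ticket group but Team Alpha wins overall — the comparison reverses. The Infra team's tickets skew toward P1, which has a lower base rate.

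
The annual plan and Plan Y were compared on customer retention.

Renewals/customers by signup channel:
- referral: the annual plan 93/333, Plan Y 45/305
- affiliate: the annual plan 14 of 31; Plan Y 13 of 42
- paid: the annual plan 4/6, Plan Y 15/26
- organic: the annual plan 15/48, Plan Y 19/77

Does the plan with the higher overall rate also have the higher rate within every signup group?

Yes

Referral: the annual plan 93/333 = 27.9%, Plan Y 45/305 = 14.8% → the annual plan
Affiliate: the annual plan 14/31 = 45.2%, Plan Y 13/42 = 31.0% → the annual plan
Paid: the annual plan 4/6 = 66.7%, Plan Y 15/26 = 57.7% → the annual plan
Organic: the annual plan 15/48 = 31.2%, Plan Y 19/77 = 24.7% → the annual plan
Overall: the annual plan 126/418 = 30.1%, Plan Y 92/450 = 20.4% → the annual plan
The annual plan wins overall and in every signup group — no reversal.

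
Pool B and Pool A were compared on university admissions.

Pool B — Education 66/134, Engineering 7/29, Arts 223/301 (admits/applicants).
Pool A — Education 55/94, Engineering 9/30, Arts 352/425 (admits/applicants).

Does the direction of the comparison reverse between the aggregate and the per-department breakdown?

Education: Pool B 66/134 = 49.3%, Pool A 55/94 = 58.5% → Pool A
Engineering: Pool B 7/29 = 24.1%, Pool A 9/30 = 30.0% → Pool A
Arts: Pool B 223/301 = 74.1%, Pool A 352/425 = 82.8% → Pool A
Overall: Pool B 296/464 = 63.8%, Pool A 416/549 = 75.8% → Pool A
Pool A wins overall and in every department group — no reversal.

No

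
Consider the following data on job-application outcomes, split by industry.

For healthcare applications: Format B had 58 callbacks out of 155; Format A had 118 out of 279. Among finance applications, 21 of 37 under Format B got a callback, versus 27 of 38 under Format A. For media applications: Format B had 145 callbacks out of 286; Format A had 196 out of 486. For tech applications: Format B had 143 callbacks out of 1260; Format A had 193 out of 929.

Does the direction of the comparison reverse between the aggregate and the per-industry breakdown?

Healthcare: Format B 58/155 = 37.4%, Format A 118/279 = 42.3% → Format A
Finance: Format B 21/37 = 56.8%, Format A 27/38 = 71.1% → Format A
Media: Format B 145/286 = 50.7%, Format A 196/486 = 40.3% → Format B
Tech: Format B 143/1260 = 11.3%, Format A 193/929 = 20.8% → Format A
Overall: Format B 367/1738 = 21.1%, Format A 534/1732 = 30.8% → Format A
Neither sweeps: Format B wins 1 of 4 groups, Format A wins 3. Format A wins overall but not every group — no Simpson reversal.

No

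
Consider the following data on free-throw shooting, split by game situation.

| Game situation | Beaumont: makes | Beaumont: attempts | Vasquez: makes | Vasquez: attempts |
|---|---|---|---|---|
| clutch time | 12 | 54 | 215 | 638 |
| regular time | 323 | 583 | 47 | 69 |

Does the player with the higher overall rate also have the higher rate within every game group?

Clutch time: Beaumont 12/54 = 22.2%, Vasquez 215/638 = 33.7% → Vasquez
Regular time: Beaumont 323/583 = 55.4%, Vasquez 47/69 = 68.1% → Vasquez
Overall: Beaumont 335/637 = 52.6%, Vasquez 262/707 = 37.1% → Beaumont
Vasquez wins each game group but Beaumont wins overall — the comparison reverses. Vasquez's attempts skew toward clutch time, which has a lower base rate.

No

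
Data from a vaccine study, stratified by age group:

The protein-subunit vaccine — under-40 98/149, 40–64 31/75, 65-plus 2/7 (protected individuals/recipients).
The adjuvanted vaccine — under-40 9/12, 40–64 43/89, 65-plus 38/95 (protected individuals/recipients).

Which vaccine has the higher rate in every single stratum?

the adjuvanted vaccine

Under-40: the protein-subunit vaccine 98/149 = 65.8%, the adjuvanted vaccine 9/12 = 75.0% → the adjuvanted vaccine
40–64: the protein-subunit vaccine 31/75 = 41.3%, the adjuvanted vaccine 43/89 = 48.3% → the adjuvanted vaccine
65-plus: the protein-subunit vaccine 2/7 = 28.6%, the adjuvanted vaccine 38/95 = 40.0% → the adjuvanted vaccine
The adjuvanted vaccine has the higher rate in all 3 groups.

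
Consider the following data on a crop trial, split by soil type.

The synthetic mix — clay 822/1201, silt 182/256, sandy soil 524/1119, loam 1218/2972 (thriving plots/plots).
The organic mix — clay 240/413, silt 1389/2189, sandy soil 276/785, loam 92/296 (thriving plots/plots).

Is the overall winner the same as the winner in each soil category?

No

Clay: the synthetic mix 822/1201 = 68.4%, the organic mix 240/413 = 58.1% → the synthetic mix
Silt: the synthetic mix 182/256 = 71.1%, the organic mix 1389/2189 = 63.5% → the synthetic mix
Sandy soil: the synthetic mix 524/1119 = 46.8%, the organic mix 276/785 = 35.2% → the synthetic mix
Loam: the synthetic mix 1218/2972 = 41.0%, the organic mix 92/296 = 31.1% → the synthetic mix
Overall: the synthetic mix 2746/5548 = 49.5%, the organic mix 1997/3683 = 54.2% → the organic mix
The synthetic mix wins each soil group but the organic mix wins overall — the comparison reverses. The synthetic mix's plots skew toward loam, which has a lower base rate.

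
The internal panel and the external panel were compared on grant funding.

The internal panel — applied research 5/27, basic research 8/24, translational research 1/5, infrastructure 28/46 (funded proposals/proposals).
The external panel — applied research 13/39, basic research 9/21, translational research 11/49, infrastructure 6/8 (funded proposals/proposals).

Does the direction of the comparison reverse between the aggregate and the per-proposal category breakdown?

Yes

Applied research: the internal panel 5/27 = 18.5%, the external panel 13/39 = 33.3% → the external panel
Basic research: the internal panel 8/24 = 33.3%, the external panel 9/21 = 42.9% → the external panel
Translational research: the internal panel 1/5 = 20.0%, the external panel 11/49 = 22.4% → the external panel
Infrastructure: the internal panel 28/46 = 60.9%, the external panel 6/8 = 75.0% → the external panel
Overall: the internal panel 42/102 = 41.2%, the external panel 39/117 = 33.3% → the internal panel
The external panel wins each proposal group but the internal panel wins overall — the comparison reverses. The external panel's proposals skew toward translational research, which has a lower base rate.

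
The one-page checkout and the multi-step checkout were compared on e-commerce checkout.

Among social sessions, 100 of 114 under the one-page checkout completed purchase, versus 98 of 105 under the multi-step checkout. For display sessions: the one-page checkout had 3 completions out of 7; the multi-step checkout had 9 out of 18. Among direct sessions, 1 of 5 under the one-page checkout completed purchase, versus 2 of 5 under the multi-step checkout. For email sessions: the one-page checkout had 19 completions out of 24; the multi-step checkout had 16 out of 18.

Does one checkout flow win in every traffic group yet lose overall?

Social: the one-page checkout 100/114 = 87.7%, the multi-step checkout 98/105 = 93.3% → the multi-step checkout
Display: the one-page checkout 3/7 = 42.9%, the multi-step checkout 9/18 = 50.0% → the multi-step checkout
Direct: the one-page checkout 1/5 = 20.0%, the multi-step checkout 2/5 = 40.0% → the multi-step checkout
Email: the one-page checkout 19/24 = 79.2%, the multi-step checkout 16/18 = 88.9% → the multi-step checkout
Overall: the one-page checkout 123/150 = 82.0%, the multi-step checkout 125/146 = 85.6% → the multi-step checkout
The multi-step checkout wins overall and in every traffic group — no reversal.

No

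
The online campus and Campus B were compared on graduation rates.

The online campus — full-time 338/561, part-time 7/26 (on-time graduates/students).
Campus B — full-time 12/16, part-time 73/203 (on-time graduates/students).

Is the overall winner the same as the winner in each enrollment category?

Full-time: the online campus 338/561 = 60.2%, Campus B 12/16 = 75.0% → Campus B
Part-time: the online campus 7/26 = 26.9%, Campus B 73/203 = 36.0% → Campus B
Overall: the online campus 345/587 = 58.8%, Campus B 85/219 = 38.8% → the online campus
Campus B wins each enrollment group but the online campus wins overall — the comparison reverses. Campus B's students skew toward part-time, which has a lower base rate.

No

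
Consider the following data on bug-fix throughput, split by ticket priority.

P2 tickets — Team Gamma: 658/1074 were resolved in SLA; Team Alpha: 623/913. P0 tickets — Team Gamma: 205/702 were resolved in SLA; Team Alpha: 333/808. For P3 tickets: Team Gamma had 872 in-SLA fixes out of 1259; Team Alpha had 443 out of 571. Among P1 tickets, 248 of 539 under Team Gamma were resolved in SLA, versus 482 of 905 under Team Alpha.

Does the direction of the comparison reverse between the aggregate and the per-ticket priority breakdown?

P2: Team Gamma 658/1074 = 61.3%, Team Alpha 623/913 = 68.2% → Team Alpha
P0: Team Gamma 205/702 = 29.2%, Team Alpha 333/808 = 41.2% → Team Alpha
P3: Team Gamma 872/1259 = 69.3%, Team Alpha 443/571 = 77.6% → Team Alpha
P1: Team Gamma 248/539 = 46.0%, Team Alpha 482/905 = 53.3% → Team Alpha
Overall: Team Gamma 1983/3574 = 55.5%, Team Alpha 1881/3197 = 58.8% → Team Alpha
Team Alpha wins overall and in every ticket group — no reversal.

No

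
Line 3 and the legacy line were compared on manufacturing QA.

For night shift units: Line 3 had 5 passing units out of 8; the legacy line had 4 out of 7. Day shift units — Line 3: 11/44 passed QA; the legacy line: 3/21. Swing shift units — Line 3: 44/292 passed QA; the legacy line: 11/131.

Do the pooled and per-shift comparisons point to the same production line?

Night shift: Line 3 5/8 = 62.5%, the legacy line 4/7 = 57.1% → Line 3
Day shift: Line 3 11/44 = 25.0%, the legacy line 3/21 = 14.3% → Line 3
Swing shift: Line 3 44/292 = 15.1%, the legacy line 11/131 = 8.4% → Line 3
Overall: Line 3 60/344 = 17.4%, the legacy line 18/159 = 11.3% → Line 3
Line 3 wins overall and in every shift group — no reversal.

Yes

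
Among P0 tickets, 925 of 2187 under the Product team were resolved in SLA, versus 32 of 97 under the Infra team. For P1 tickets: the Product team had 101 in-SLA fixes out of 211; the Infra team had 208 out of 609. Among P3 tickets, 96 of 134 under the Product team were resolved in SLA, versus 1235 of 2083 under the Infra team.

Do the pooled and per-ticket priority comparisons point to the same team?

No

P0: the Product team 925/2187 = 42.3%, the Infra team 32/97 = 33.0% → the Product team
P1: the Product team 101/211 = 47.9%, the Infra team 208/609 = 34.2% → the Product team
P3: the Product team 96/134 = 71.6%, the Infra team 1235/2083 = 59.3% → the Product team
Overall: the Product team 1122/2532 = 44.3%, the Infra team 1475/2789 = 52.9% → the Infra team
The Product team wins each ticket group but the Infra team wins overall — the comparison reverses. The Product team's tickets skew toward P0, which has a lower base rate.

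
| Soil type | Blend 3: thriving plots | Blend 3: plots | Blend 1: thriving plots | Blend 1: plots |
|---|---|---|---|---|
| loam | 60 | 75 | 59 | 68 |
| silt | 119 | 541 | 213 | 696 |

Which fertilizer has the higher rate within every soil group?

Blend 1

Loam: Blend 3 60/75 = 80.0%, Blend 1 59/68 = 86.8% → Blend 1
Silt: Blend 3 119/541 = 22.0%, Blend 1 213/696 = 30.6% → Blend 1
Blend 1 has the higher rate in both groups.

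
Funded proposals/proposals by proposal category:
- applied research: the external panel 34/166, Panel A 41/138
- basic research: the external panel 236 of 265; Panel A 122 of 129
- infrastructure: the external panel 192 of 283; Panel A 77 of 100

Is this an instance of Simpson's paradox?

Applied research: the external panel 34/166 = 20.5%, Panel A 41/138 = 29.7% → Panel A
Basic research: the external panel 236/265 = 89.1%, Panel A 122/129 = 94.6% → Panel A
Infrastructure: the external panel 192/283 = 67.8%, Panel A 77/100 = 77.0% → Panel A
Overall: the external panel 462/714 = 64.7%, Panel A 240/367 = 65.4% → Panel A
Panel A wins overall and in every proposal group — no reversal.

No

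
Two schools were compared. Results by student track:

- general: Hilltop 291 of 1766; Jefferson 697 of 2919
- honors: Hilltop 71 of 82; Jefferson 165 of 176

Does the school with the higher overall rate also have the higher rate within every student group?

General: Hilltop 291/1766 = 16.5%, Jefferson 697/2919 = 23.9% → Jefferson
Honors: Hilltop 71/82 = 86.6%, Jefferson 165/176 = 93.8% → Jefferson
Overall: Hilltop 362/1848 = 19.6%, Jefferson 862/3095 = 27.9% → Jefferson
Jefferson wins overall and in every student group — no reversal.

Yes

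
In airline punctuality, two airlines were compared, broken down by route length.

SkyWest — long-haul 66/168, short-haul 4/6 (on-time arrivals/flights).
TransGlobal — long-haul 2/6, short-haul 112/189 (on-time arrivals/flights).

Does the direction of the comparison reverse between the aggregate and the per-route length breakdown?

Yes

Long-haul: SkyWest 66/168 = 39.3%, TransGlobal 2/6 = 33.3% → SkyWest
Short-haul: SkyWest 4/6 = 66.7%, TransGlobal 112/189 = 59.3% → SkyWest
Overall: SkyWest 70/174 = 40.2%, TransGlobal 114/195 = 58.5% → TransGlobal
SkyWest wins each route group but TransGlobal wins overall — the comparison reverses. SkyWest's flights skew toward long-haul, which has a lower base rate.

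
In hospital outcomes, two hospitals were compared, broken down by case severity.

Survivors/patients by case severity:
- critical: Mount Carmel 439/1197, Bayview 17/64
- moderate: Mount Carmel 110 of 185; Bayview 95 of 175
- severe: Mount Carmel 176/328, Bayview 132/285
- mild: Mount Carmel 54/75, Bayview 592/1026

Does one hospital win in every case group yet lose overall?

Yes

Critical: Mount Carmel 439/1197 = 36.7%, Bayview 17/64 = 26.6% → Mount Carmel
Moderate: Mount Carmel 110/185 = 59.5%, Bayview 95/175 = 54.3% → Mount Carmel
Severe: Mount Carmel 176/328 = 53.7%, Bayview 132/285 = 46.3% → Mount Carmel
Mild: Mount Carmel 54/75 = 72.0%, Bayview 592/1026 = 57.7% → Mount Carmel
Overall: Mount Carmel 779/1785 = 43.6%, Bayview 836/1550 = 53.9% → Bayview
Mount Carmel wins each case group but Bayview wins overall — the comparison reverses. Mount Carmel's patients skew toward critical, which has a lower base rate.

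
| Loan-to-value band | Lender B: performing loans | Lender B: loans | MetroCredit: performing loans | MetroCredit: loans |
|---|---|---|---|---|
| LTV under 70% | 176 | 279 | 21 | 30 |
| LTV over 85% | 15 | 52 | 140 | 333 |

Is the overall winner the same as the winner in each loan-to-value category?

LTV under 70%: Lender B 176/279 = 63.1%, MetroCredit 21/30 = 70.0% → MetroCredit
LTV over 85%: Lender B 15/52 = 28.8%, MetroCredit 140/333 = 42.0% → MetroCredit
Overall: Lender B 191/331 = 57.7%, MetroCredit 161/363 = 44.4% → Lender B
MetroCredit wins each loan-to-value group but Lender B wins overall — the comparison reverses. MetroCredit's loans skew toward LTV over 85%, which has a lower base rate.

No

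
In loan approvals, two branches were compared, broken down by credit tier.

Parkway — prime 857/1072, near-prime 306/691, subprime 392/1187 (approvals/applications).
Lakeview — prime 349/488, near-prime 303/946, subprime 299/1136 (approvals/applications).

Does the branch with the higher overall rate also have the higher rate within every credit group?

Prime: Parkway 857/1072 = 79.9%, Lakeview 349/488 = 71.5% → Parkway
Near-prime: Parkway 306/691 = 44.3%, Lakeview 303/946 = 32.0% → Parkway
Subprime: Parkway 392/1187 = 33.0%, Lakeview 299/1136 = 26.3% → Parkway
Overall: Parkway 1555/2950 = 52.7%, Lakeview 951/2570 = 37.0% → Parkway
Parkway wins overall and in every credit group — no reversal.

Yes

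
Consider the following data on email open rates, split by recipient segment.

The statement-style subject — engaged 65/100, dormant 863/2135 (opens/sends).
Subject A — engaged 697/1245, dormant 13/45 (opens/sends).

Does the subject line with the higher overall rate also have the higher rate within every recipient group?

Engaged: the statement-style subject 65/100 = 65.0%, Subject A 697/1245 = 56.0% → the statement-style subject
Dormant: the statement-style subject 863/2135 = 40.4%, Subject A 13/45 = 28.9% → the statement-style subject
Overall: the statement-style subject 928/2235 = 41.5%, Subject A 710/1290 = 55.0% → Subject A
The statement-style subject wins each recipient group but Subject A wins overall — the comparison reverses. The statement-style subject's sends skew toward dormant, which has a lower base rate.

No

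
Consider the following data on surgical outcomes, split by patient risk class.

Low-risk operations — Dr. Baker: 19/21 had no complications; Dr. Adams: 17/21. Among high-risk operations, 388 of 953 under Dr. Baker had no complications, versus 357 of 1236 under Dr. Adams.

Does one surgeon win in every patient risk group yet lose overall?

No

Low-risk: Dr. Baker 19/21 = 90.5%, Dr. Adams 17/21 = 81.0% → Dr. Baker
High-risk: Dr. Baker 388/953 = 40.7%, Dr. Adams 357/1236 = 28.9% → Dr. Baker
Overall: Dr. Baker 407/974 = 41.8%, Dr. Adams 374/1257 = 29.8% → Dr. Baker
Dr. Baker wins overall and in every patient risk group — no reversal.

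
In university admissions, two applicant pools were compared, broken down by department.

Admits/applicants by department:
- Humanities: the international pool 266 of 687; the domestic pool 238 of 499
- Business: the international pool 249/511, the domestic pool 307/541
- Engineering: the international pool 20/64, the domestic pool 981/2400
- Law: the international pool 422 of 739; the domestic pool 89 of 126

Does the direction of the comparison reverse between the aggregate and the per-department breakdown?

Humanities: the international pool 266/687 = 38.7%, the domestic pool 238/499 = 47.7% → the domestic pool
Business: the international pool 249/511 = 48.7%, the domestic pool 307/541 = 56.7% → the domestic pool
Engineering: the international pool 20/64 = 31.2%, the domestic pool 981/2400 = 40.9% → the domestic pool
Law: the international pool 422/739 = 57.1%, the domestic pool 89/126 = 70.6% → the domestic pool
Overall: the international pool 957/2001 = 47.8%, the domestic pool 1615/3566 = 45.3% → the international pool
The domestic pool wins each department group but the international pool wins overall — the comparison reverses. The domestic pool's applicants skew toward Engineering, which has a lower base rate.

Yes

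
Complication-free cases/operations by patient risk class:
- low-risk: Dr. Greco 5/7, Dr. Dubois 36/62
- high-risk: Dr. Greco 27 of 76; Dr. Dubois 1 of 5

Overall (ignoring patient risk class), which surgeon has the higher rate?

Dr. Dubois

Low-risk: Dr. Greco 5/7 = 71.4%, Dr. Dubois 36/62 = 58.1% → Dr. Greco
High-risk: Dr. Greco 27/76 = 35.5%, Dr. Dubois 1/5 = 20.0% → Dr. Greco
Overall: Dr. Greco 32/83 = 38.6%, Dr. Dubois 37/67 = 55.2% → Dr. Dubois
(Dr. Greco wins every patient risk group but Dr. Dubois wins overall — Dr. Greco's operations skew toward the low-rate high-risk group.)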